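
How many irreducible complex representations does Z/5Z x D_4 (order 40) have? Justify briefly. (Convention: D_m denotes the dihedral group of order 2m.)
25

Why: The number of irreducible complex representations of a finite group equals its number of conjugacy classes. For a direct product, #classes(G x H) = #classes(G) * #classes(H). Z/5Z has 5 classes (abelian), D_4 has 5 classes, so 5 * 5 = 25, so Z/5Z x D_4 (order 40) has exactly 25 irreducible complex representations.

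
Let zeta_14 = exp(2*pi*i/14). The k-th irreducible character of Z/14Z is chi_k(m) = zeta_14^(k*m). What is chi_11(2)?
chi_11(2) = zeta_14^22 = exp(-6*I*pi/7)

Working: chi_11(2) = zeta_14^(11*2) = zeta_14^22. Since zeta_14^14 = 1, this equals zeta_14^8 = exp(2*pi*i*8/14) = exp(-6*I*pi/7).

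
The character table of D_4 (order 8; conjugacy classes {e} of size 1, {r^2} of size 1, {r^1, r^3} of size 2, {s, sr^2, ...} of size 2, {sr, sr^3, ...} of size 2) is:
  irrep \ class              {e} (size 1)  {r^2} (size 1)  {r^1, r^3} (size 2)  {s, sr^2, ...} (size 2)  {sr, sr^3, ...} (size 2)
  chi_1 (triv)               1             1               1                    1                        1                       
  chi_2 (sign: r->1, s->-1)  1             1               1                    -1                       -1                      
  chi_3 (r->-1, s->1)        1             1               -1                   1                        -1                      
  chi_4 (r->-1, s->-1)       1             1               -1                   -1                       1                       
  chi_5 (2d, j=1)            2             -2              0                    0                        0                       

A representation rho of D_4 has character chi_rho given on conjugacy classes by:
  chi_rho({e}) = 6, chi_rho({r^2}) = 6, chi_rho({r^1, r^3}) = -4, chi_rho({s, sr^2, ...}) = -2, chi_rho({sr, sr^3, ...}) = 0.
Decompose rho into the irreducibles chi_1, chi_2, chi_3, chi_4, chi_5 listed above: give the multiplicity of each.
Multiplicities: chi_1: 0, chi_2: 1, chi_3: 2, chi_4: 3, chi_5: 0.

Use <chi_rho, chi> = (1/|G|) sum_C |C| * chi_rho(C) * conj(chi(C)) with |G| = 8 for each irreducible chi in the table:
  <chi_rho, chi_1> = (1/8)[1*(6)*conj(1) + 1*(6)*conj(1) + 2*(-4)*conj(1) + 2*(-2)*conj(1) + 2*(0)*conj(1)]
      = (1/8)[(6) + (6) + (-8) + (-4) + (0)] = 0/8 = 0
  <chi_rho, chi_2> = (1/8)[1*(6)*conj(1) + 1*(6)*conj(1) + 2*(-4)*conj(1) + 2*(-2)*conj(-1) + 2*(0)*conj(-1)]
      = (1/8)[(6) + (6) + (-8) + (4) + (0)] = 8/8 = 1
  <chi_rho, chi_3> = (1/8)[1*(6)*conj(1) + 1*(6)*conj(1) + 2*(-4)*conj(-1) + 2*(-2)*conj(1) + 2*(0)*conj(-1)]
      = (1/8)[(6) + (6) + (8) + (-4) + (0)] = 16/8 = 2
  <chi_rho, chi_4> = (1/8)[1*(6)*conj(1) + 1*(6)*conj(1) + 2*(-4)*conj(-1) + 2*(-2)*conj(-1) + 2*(0)*conj(1)]
      = (1/8)[(6) + (6) + (8) + (4) + (0)] = 24/8 = 3
  <chi_rho, chi_5> = (1/8)[1*(6)*conj(2) + 1*(6)*conj(-2) + 2*(-4)*conj(0) + 2*(-2)*conj(0) + 2*(0)*conj(0)]
      = (1/8)[(12) + (-12) + (0) + (0) + (0)] = 0/8 = 0
Dimension check: dim(rho) = sum (mult * dim) = 0*1 + 1*1 + 2*1 + 3*1 + 0*2 = 6 = chi_rho(e) = 6.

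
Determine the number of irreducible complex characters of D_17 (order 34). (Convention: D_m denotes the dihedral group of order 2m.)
10

Proof sketch: The number of irreducible complex representations of a finite group equals its number of conjugacy classes. D_17 has 10 conjugacy classes ((n+3)/2 for n odd), so D_17 (order 34) has exactly 10 irreducible complex representations.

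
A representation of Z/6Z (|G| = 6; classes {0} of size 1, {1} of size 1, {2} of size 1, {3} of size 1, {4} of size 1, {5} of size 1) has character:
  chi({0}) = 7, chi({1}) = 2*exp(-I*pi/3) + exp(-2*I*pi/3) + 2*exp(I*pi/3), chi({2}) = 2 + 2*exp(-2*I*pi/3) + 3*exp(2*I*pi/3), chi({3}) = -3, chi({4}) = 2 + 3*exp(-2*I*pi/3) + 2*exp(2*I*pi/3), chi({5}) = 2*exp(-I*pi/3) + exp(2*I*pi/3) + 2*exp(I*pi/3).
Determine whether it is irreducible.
Not irreducible (reducible): <chi, chi> = 11 > 1.

Justification: <chi, chi> = (1/|G|) sum_C |C| * |chi(C)|^2 = (1/6)[1*|7|^2 + 1*|2*exp(-I*pi/3) + exp(-2*I*pi/3) + 2*exp(I*pi/3)|^2 + 1*|2 + 2*exp(-2*I*pi/3) + 3*exp(2*I*pi/3)|^2 + 1*|-3|^2 + 1*|2 + 3*exp(-2*I*pi/3) + 2*exp(2*I*pi/3)|^2 + 1*|2*exp(-I*pi/3) + exp(2*I*pi/3) + 2*exp(I*pi/3)|^2]
  = (1/6)[(49) + (3) + (1) + (9) + (1) + (3)] = 66/6 = 11.
(Exp terms are combined using exp(i*s)*conj(exp(i*t)) = exp(i*(s-t)), and sums of them are collapsed using the identity that for every m > 1 the m distinct m-th roots of unity sum to 0, e.g. 1 + exp(2*I*pi/3) + exp(-2*I*pi/3) = 0.)
A character is irreducible iff <chi, chi> = 1, so this representation is reducible.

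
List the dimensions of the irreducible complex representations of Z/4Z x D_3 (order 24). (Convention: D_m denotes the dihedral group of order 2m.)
Dimensions: 1, 1, 1, 1, 1, 1, 1, 1, 2, 2, 2, 2

Working: There are 12 irreducibles (= number of conjugacy classes). Their dimensions d_i satisfy sum d_i^2 = |G| = 24: 1 + 1 + 1 + 1 + 1 + 1 + 1 + 1 + 4 + 4 + 4 + 4 = 24. (For the product with Z/4Z: each of the 4 1-dim characters of Z/4Z tensors with each irrep of D_3, giving 4 copies of each D_3-dimension.)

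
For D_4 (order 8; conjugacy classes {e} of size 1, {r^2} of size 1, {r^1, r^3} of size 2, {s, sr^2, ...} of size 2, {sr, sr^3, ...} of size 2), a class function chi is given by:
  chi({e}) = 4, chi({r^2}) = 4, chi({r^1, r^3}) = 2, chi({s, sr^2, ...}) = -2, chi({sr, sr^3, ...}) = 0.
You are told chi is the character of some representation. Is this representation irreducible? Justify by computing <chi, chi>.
Not irreducible (reducible): <chi, chi> = 6 > 1.

Argument: <chi, chi> = (1/|G|) sum_C |C| * |chi(C)|^2 = (1/8)[1*|4|^2 + 1*|4|^2 + 2*|2|^2 + 2*|-2|^2 + 2*|0|^2]
  = (1/8)[(16) + (16) + (8) + (8) + (0)] = 48/8 = 6.
A character is irreducible iff <chi, chi> = 1, so this representation is reducible.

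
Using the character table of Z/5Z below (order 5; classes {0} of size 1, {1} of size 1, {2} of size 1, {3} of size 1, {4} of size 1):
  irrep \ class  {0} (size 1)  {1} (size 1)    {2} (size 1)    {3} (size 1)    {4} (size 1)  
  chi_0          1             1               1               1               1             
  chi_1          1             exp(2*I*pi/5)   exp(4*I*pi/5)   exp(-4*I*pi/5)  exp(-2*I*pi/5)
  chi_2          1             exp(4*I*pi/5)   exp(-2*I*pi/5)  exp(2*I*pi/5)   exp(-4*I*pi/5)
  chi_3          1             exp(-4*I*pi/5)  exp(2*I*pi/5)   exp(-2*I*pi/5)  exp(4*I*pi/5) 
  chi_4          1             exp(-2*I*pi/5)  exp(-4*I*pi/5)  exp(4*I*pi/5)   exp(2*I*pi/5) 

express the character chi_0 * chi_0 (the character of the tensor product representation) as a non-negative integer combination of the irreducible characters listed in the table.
chi_0 tensor chi_0 = chi_0 (all other irreducibles have multiplicity 0).

Solution. The character of a tensor product is the pointwise product (chi_0 * chi_0)(C) = chi_0(C) * chi_0(C):
  {0}: (1)*(1), {1}: (1)*(1), {2}: (1)*(1), {3}: (1)*(1), {4}: (1)*(1)
so (chi_0 * chi_0) takes values
  {0} -> 1, {1} -> 1, {2} -> 1, {3} -> 1, {4} -> 1.
Now take the inner product of this character with each irreducible chi from the table, <chi_0*chi_0, chi> = (1/5) sum_C |C| (chi_0*chi_0)(C) conj(chi(C)):
  <chi_0*chi_0, chi_0> = (1/5)[1*(1)*conj(1) + 1*(1)*conj(1) + 1*(1)*conj(1) + 1*(1)*conj(1) + 1*(1)*conj(1)]
      = (1/5)[(1) + (1) + (1) + (1) + (1)] = 5/5 = 1
  <chi_0*chi_0, chi_1> = (1/5)[1*(1)*conj(1) + 1*(1)*conj(exp(2*I*pi/5)) + 1*(1)*conj(exp(4*I*pi/5)) + 1*(1)*conj(exp(-4*I*pi/5)) + 1*(1)*conj(exp(-2*I*pi/5))]
      = (1/5)[(1) + (exp(-2*I*pi/5)) + (exp(-4*I*pi/5)) + (exp(4*I*pi/5)) + (exp(2*I*pi/5))] = 0/5 = 0
  <chi_0*chi_0, chi_2> = (1/5)[1*(1)*conj(1) + 1*(1)*conj(exp(4*I*pi/5)) + 1*(1)*conj(exp(-2*I*pi/5)) + 1*(1)*conj(exp(2*I*pi/5)) + 1*(1)*conj(exp(-4*I*pi/5))]
      = (1/5)[(1) + (exp(-4*I*pi/5)) + (exp(2*I*pi/5)) + (exp(-2*I*pi/5)) + (exp(4*I*pi/5))] = 0/5 = 0
  <chi_0*chi_0, chi_3> = (1/5)[1*(1)*conj(1) + 1*(1)*conj(exp(-4*I*pi/5)) + 1*(1)*conj(exp(2*I*pi/5)) + 1*(1)*conj(exp(-2*I*pi/5)) + 1*(1)*conj(exp(4*I*pi/5))]
      = (1/5)[(1) + (exp(4*I*pi/5)) + (exp(-2*I*pi/5)) + (exp(2*I*pi/5)) + (exp(-4*I*pi/5))] = 0/5 = 0
  <chi_0*chi_0, chi_4> = (1/5)[1*(1)*conj(1) + 1*(1)*conj(exp(-2*I*pi/5)) + 1*(1)*conj(exp(-4*I*pi/5)) + 1*(1)*conj(exp(4*I*pi/5)) + 1*(1)*conj(exp(2*I*pi/5))]
      = (1/5)[(1) + (exp(2*I*pi/5)) + (exp(4*I*pi/5)) + (exp(-4*I*pi/5)) + (exp(-2*I*pi/5))] = 0/5 = 0
(Exp terms are combined using exp(i*s)*conj(exp(i*t)) = exp(i*(s-t)), and sums of them are collapsed using the identity that for every m > 1 the m distinct m-th roots of unity sum to 0, e.g. 1 + exp(2*I*pi/3) + exp(-2*I*pi/3) = 0.)
Hence the multiplicities are chi_0: 1. Dimension check: dim(chi_0)*dim(chi_0) = 1*1 = 1 and sum (mult * dim) = 1*1 = 1.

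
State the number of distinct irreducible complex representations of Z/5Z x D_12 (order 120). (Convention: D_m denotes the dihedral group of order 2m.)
45

Why: The number of irreducible complex representations of a finite group equals its number of conjugacy classes. For a direct product, #classes(G x H) = #classes(G) * #classes(H). Z/5Z has 5 classes (abelian), D_12 has 9 classes, so 5 * 9 = 45, so Z/5Z x D_12 (order 120) has exactly 45 irreducible complex representations.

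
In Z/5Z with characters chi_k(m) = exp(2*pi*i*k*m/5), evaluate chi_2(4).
chi_2(4) = zeta_5^8 = exp(-4*I*pi/5)

Derivation: chi_2(4) = zeta_5^(2*4) = zeta_5^8. Since zeta_5^5 = 1, this equals zeta_5^3 = exp(2*pi*i*3/5) = exp(-4*I*pi/5).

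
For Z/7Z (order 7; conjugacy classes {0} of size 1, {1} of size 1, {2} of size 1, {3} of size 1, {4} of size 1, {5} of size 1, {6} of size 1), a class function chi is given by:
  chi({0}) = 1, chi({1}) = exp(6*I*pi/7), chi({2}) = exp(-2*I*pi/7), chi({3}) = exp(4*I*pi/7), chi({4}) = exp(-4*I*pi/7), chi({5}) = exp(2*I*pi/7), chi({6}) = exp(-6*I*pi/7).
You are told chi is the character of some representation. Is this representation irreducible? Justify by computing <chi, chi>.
Irreducible: <chi, chi> = 1.

Details: <chi, chi> = (1/|G|) sum_C |C| * |chi(C)|^2 = (1/7)[1*|1|^2 + 1*|exp(6*I*pi/7)|^2 + 1*|exp(-2*I*pi/7)|^2 + 1*|exp(4*I*pi/7)|^2 + 1*|exp(-4*I*pi/7)|^2 + 1*|exp(2*I*pi/7)|^2 + 1*|exp(-6*I*pi/7)|^2]
  = (1/7)[(1) + (1) + (1) + (1) + (1) + (1) + (1)] = 7/7 = 1.
(Exp terms are combined using exp(i*s)*conj(exp(i*t)) = exp(i*(s-t)), and sums of them are collapsed using the identity that for every m > 1 the m distinct m-th roots of unity sum to 0, e.g. 1 + exp(2*I*pi/3) + exp(-2*I*pi/3) = 0.)
A character is irreducible iff <chi, chi> = 1, so this representation is irreducible.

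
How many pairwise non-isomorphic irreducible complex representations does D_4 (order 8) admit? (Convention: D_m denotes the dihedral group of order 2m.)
5

Explanation: The number of irreducible complex representations of a finite group equals its number of conjugacy classes. D_4 has 5 conjugacy classes (n/2 + 3 for n even), so D_4 (order 8) has exactly 5 irreducible complex representations.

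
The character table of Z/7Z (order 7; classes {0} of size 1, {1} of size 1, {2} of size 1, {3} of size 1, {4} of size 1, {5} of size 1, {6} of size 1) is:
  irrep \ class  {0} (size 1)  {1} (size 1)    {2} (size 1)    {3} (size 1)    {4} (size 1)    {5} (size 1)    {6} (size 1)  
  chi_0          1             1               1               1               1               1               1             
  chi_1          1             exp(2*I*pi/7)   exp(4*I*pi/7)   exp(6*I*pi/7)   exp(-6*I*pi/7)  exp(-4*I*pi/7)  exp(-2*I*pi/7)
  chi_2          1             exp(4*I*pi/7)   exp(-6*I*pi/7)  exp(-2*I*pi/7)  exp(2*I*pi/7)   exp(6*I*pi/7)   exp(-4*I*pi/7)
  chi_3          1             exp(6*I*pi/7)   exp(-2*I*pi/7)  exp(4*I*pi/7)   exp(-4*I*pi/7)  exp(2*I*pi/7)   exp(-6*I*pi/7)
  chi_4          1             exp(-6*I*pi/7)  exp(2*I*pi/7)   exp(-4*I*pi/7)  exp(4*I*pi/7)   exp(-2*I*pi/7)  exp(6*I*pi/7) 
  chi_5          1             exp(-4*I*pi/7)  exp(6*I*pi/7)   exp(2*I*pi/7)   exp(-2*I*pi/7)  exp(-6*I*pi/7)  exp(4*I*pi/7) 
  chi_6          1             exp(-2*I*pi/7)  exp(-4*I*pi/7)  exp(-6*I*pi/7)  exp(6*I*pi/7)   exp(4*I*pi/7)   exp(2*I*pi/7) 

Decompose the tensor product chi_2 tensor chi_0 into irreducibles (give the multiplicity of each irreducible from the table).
chi_2 tensor chi_0 = chi_2 (all other irreducibles have multiplicity 0).

Argument: The character of a tensor product is the pointwise product (chi_2 * chi_0)(C) = chi_2(C) * chi_0(C):
  {0}: (1)*(1), {1}: (exp(4*I*pi/7))*(1), {2}: (exp(-6*I*pi/7))*(1), {3}: (exp(-2*I*pi/7))*(1), {4}: (exp(2*I*pi/7))*(1), {5}: (exp(6*I*pi/7))*(1), {6}: (exp(-4*I*pi/7))*(1)
so (chi_2 * chi_0) takes values
  {0} -> 1, {1} -> exp(4*I*pi/7), {2} -> exp(-6*I*pi/7), {3} -> exp(-2*I*pi/7), {4} -> exp(2*I*pi/7), {5} -> exp(6*I*pi/7), {6} -> exp(-4*I*pi/7).
Now take the inner product of this character with each irreducible chi from the table, <chi_2*chi_0, chi> = (1/7) sum_C |C| (chi_2*chi_0)(C) conj(chi(C)):
  <chi_2*chi_0, chi_0> = (1/7)[1*(1)*conj(1) + 1*(exp(4*I*pi/7))*conj(1) + 1*(exp(-6*I*pi/7))*conj(1) + 1*(exp(-2*I*pi/7))*conj(1) + 1*(exp(2*I*pi/7))*conj(1) + 1*(exp(6*I*pi/7))*conj(1) + 1*(exp(-4*I*pi/7))*conj(1)]
      = (1/7)[(1) + (exp(4*I*pi/7)) + (exp(-6*I*pi/7)) + (exp(-2*I*pi/7)) + (exp(2*I*pi/7)) + (exp(6*I*pi/7)) + (exp(-4*I*pi/7))] = 0/7 = 0
  <chi_2*chi_0, chi_1> = (1/7)[1*(1)*conj(1) + 1*(exp(4*I*pi/7))*conj(exp(2*I*pi/7)) + 1*(exp(-6*I*pi/7))*conj(exp(4*I*pi/7)) + 1*(exp(-2*I*pi/7))*conj(exp(6*I*pi/7)) + 1*(exp(2*I*pi/7))*conj(exp(-6*I*pi/7)) + 1*(exp(6*I*pi/7))*conj(exp(-4*I*pi/7)) + 1*(exp(-4*I*pi/7))*conj(exp(-2*I*pi/7))]
      = (1/7)[(1) + (exp(2*I*pi/7)) + (exp(4*I*pi/7)) + (exp(6*I*pi/7)) + (exp(-6*I*pi/7)) + (exp(-4*I*pi/7)) + (exp(-2*I*pi/7))] = 0/7 = 0
  <chi_2*chi_0, chi_2> = (1/7)[1*(1)*conj(1) + 1*(exp(4*I*pi/7))*conj(exp(4*I*pi/7)) + 1*(exp(-6*I*pi/7))*conj(exp(-6*I*pi/7)) + 1*(exp(-2*I*pi/7))*conj(exp(-2*I*pi/7)) + 1*(exp(2*I*pi/7))*conj(exp(2*I*pi/7)) + 1*(exp(6*I*pi/7))*conj(exp(6*I*pi/7)) + 1*(exp(-4*I*pi/7))*conj(exp(-4*I*pi/7))]
      = (1/7)[(1) + (1) + (1) + (1) + (1) + (1) + (1)] = 7/7 = 1
  <chi_2*chi_0, chi_3> = (1/7)[1*(1)*conj(1) + 1*(exp(4*I*pi/7))*conj(exp(6*I*pi/7)) + 1*(exp(-6*I*pi/7))*conj(exp(-2*I*pi/7)) + 1*(exp(-2*I*pi/7))*conj(exp(4*I*pi/7)) + 1*(exp(2*I*pi/7))*conj(exp(-4*I*pi/7)) + 1*(exp(6*I*pi/7))*conj(exp(2*I*pi/7)) + 1*(exp(-4*I*pi/7))*conj(exp(-6*I*pi/7))]
      = (1/7)[(1) + (exp(-2*I*pi/7)) + (exp(-4*I*pi/7)) + (exp(-6*I*pi/7)) + (exp(6*I*pi/7)) + (exp(4*I*pi/7)) + (exp(2*I*pi/7))] = 0/7 = 0
  <chi_2*chi_0, chi_4> = (1/7)[1*(1)*conj(1) + 1*(exp(4*I*pi/7))*conj(exp(-6*I*pi/7)) + 1*(exp(-6*I*pi/7))*conj(exp(2*I*pi/7)) + 1*(exp(-2*I*pi/7))*conj(exp(-4*I*pi/7)) + 1*(exp(2*I*pi/7))*conj(exp(4*I*pi/7)) + 1*(exp(6*I*pi/7))*conj(exp(-2*I*pi/7)) + 1*(exp(-4*I*pi/7))*conj(exp(6*I*pi/7))]
      = (1/7)[(1) + (exp(-4*I*pi/7)) + (exp(6*I*pi/7)) + (exp(2*I*pi/7)) + (exp(-2*I*pi/7)) + (exp(-6*I*pi/7)) + (exp(4*I*pi/7))] = 0/7 = 0
  <chi_2*chi_0, chi_5> = (1/7)[1*(1)*conj(1) + 1*(exp(4*I*pi/7))*conj(exp(-4*I*pi/7)) + 1*(exp(-6*I*pi/7))*conj(exp(6*I*pi/7)) + 1*(exp(-2*I*pi/7))*conj(exp(2*I*pi/7)) + 1*(exp(2*I*pi/7))*conj(exp(-2*I*pi/7)) + 1*(exp(6*I*pi/7))*conj(exp(-6*I*pi/7)) + 1*(exp(-4*I*pi/7))*conj(exp(4*I*pi/7))]
      = (1/7)[(1) + (exp(-6*I*pi/7)) + (exp(2*I*pi/7)) + (exp(-4*I*pi/7)) + (exp(4*I*pi/7)) + (exp(-2*I*pi/7)) + (exp(6*I*pi/7))] = 0/7 = 0
  <chi_2*chi_0, chi_6> = (1/7)[1*(1)*conj(1) + 1*(exp(4*I*pi/7))*conj(exp(-2*I*pi/7)) + 1*(exp(-6*I*pi/7))*conj(exp(-4*I*pi/7)) + 1*(exp(-2*I*pi/7))*conj(exp(-6*I*pi/7)) + 1*(exp(2*I*pi/7))*conj(exp(6*I*pi/7)) + 1*(exp(6*I*pi/7))*conj(exp(4*I*pi/7)) + 1*(exp(-4*I*pi/7))*conj(exp(2*I*pi/7))]
      = (1/7)[(1) + (exp(6*I*pi/7)) + (exp(-2*I*pi/7)) + (exp(4*I*pi/7)) + (exp(-4*I*pi/7)) + (exp(2*I*pi/7)) + (exp(-6*I*pi/7))] = 0/7 = 0
(Exp terms are combined using exp(i*s)*conj(exp(i*t)) = exp(i*(s-t)), and sums of them are collapsed using the identity that for every m > 1 the m distinct m-th roots of unity sum to 0, e.g. 1 + exp(2*I*pi/3) + exp(-2*I*pi/3) = 0.)
Hence the multiplicities are chi_2: 1. Dimension check: dim(chi_2)*dim(chi_0) = 1*1 = 1 and sum (mult * dim) = 1*1 = 1.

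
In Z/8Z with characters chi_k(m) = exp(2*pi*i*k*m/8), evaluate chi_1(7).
chi_1(7) = zeta_8^7 = exp(-I*pi/4)

Details: chi_1(7) = zeta_8^(1*7) = zeta_8^7. Since zeta_8^8 = 1, this equals zeta_8^7 = exp(2*pi*i*7/8) = exp(-I*pi/4).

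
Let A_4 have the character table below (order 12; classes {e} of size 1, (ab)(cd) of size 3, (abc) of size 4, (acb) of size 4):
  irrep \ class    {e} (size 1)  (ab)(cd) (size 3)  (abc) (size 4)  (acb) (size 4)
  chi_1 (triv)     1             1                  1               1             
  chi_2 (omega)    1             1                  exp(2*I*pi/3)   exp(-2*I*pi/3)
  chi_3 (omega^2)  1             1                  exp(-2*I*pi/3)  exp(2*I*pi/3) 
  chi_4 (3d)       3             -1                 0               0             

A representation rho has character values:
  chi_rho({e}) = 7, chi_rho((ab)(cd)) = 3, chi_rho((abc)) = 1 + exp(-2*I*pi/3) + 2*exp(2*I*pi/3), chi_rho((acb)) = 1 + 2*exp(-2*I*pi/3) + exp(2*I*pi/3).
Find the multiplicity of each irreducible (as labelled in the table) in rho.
Multiplicities: chi_1: 1, chi_2: 2, chi_3: 1, chi_4: 1.

Working: Use <chi_rho, chi> = (1/|G|) sum_C |C| * chi_rho(C) * conj(chi(C)) with |G| = 12 for each irreducible chi in the table:
  <chi_rho, chi_1> = (1/12)[1*(7)*conj(1) + 3*(3)*conj(1) + 4*(1 + exp(-2*I*pi/3) + 2*exp(2*I*pi/3))*conj(1) + 4*(1 + 2*exp(-2*I*pi/3) + exp(2*I*pi/3))*conj(1)]
      = (1/12)[(7) + (9) + (4 + 4*exp(-2*I*pi/3) + 8*exp(2*I*pi/3)) + (4 + 8*exp(-2*I*pi/3) + 4*exp(2*I*pi/3))] = 12/12 = 1
  <chi_rho, chi_2> = (1/12)[1*(7)*conj(1) + 3*(3)*conj(1) + 4*(1 + exp(-2*I*pi/3) + 2*exp(2*I*pi/3))*conj(exp(2*I*pi/3)) + 4*(1 + 2*exp(-2*I*pi/3) + exp(2*I*pi/3))*conj(exp(-2*I*pi/3))]
      = (1/12)[(7) + (9) + (4) + (4)] = 24/12 = 2
  <chi_rho, chi_3> = (1/12)[1*(7)*conj(1) + 3*(3)*conj(1) + 4*(1 + exp(-2*I*pi/3) + 2*exp(2*I*pi/3))*conj(exp(-2*I*pi/3)) + 4*(1 + 2*exp(-2*I*pi/3) + exp(2*I*pi/3))*conj(exp(2*I*pi/3))]
      = (1/12)[(7) + (9) + (4 + 8*exp(-2*I*pi/3) + 4*exp(2*I*pi/3)) + (4 + 4*exp(-2*I*pi/3) + 8*exp(2*I*pi/3))] = 12/12 = 1
  <chi_rho, chi_4> = (1/12)[1*(7)*conj(3) + 3*(3)*conj(-1) + 4*(1 + exp(-2*I*pi/3) + 2*exp(2*I*pi/3))*conj(0) + 4*(1 + 2*exp(-2*I*pi/3) + exp(2*I*pi/3))*conj(0)]
      = (1/12)[(21) + (-9) + (0) + (0)] = 12/12 = 1
(Exp terms are combined using exp(i*s)*conj(exp(i*t)) = exp(i*(s-t)), and sums of them are collapsed using the identity that for every m > 1 the m distinct m-th roots of unity sum to 0, e.g. 1 + exp(2*I*pi/3) + exp(-2*I*pi/3) = 0.)
Dimension check: dim(rho) = sum (mult * dim) = 1*1 + 2*1 + 1*1 + 1*3 = 7 = chi_rho(e) = 7.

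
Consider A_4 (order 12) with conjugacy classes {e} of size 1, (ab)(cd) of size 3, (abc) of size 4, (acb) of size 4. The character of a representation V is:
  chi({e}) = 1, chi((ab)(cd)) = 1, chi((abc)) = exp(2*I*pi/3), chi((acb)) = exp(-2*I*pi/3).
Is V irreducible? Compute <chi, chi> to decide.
Irreducible: <chi, chi> = 1.

Justification: <chi, chi> = (1/|G|) sum_C |C| * |chi(C)|^2 = (1/12)[1*|1|^2 + 3*|1|^2 + 4*|exp(2*I*pi/3)|^2 + 4*|exp(-2*I*pi/3)|^2]
  = (1/12)[(1) + (3) + (4) + (4)] = 12/12 = 1.
(Exp terms are combined using exp(i*s)*conj(exp(i*t)) = exp(i*(s-t)), and sums of them are collapsed using the identity that for every m > 1 the m distinct m-th roots of unity sum to 0, e.g. 1 + exp(2*I*pi/3) + exp(-2*I*pi/3) = 0.)
A character is irreducible iff <chi, chi> = 1, so this representation is irreducible.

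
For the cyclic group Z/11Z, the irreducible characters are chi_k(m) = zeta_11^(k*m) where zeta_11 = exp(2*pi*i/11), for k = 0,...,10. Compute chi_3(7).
chi_3(7) = zeta_11^21 = exp(-2*I*pi/11)

Working: chi_3(7) = zeta_11^(3*7) = zeta_11^21. Since zeta_11^11 = 1, this equals zeta_11^10 = exp(2*pi*i*10/11) = exp(-2*I*pi/11).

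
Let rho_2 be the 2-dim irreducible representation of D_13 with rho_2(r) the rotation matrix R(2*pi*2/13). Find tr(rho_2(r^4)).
chi_{rho_2}(r^4) = 2*cos(2*pi*2*4/13) = -2*cos(3*pi/13)

Justification: rho_2(r^4) is rotation by angle 2*pi*2*4/13, whose trace is 2*cos(2*pi*2*4/13) = -2*cos(3*pi/13).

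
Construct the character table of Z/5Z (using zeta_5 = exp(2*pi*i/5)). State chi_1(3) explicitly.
Character table of Z/5Z (irreps indexed chi_0,...,chi_4 with chi_k(m) = zeta_5^(k*m), zeta_5 = exp(2*pi*i/5)):
  irrep \ class  {0} (size 1)  {1} (size 1)    {2} (size 1)    {3} (size 1)    {4} (size 1)  
  chi_0          1             1               1               1               1             
  chi_1          1             exp(2*I*pi/5)   exp(4*I*pi/5)   exp(-4*I*pi/5)  exp(-2*I*pi/5)
  chi_2          1             exp(4*I*pi/5)   exp(-2*I*pi/5)  exp(2*I*pi/5)   exp(-4*I*pi/5)
  chi_3          1             exp(-4*I*pi/5)  exp(2*I*pi/5)   exp(-2*I*pi/5)  exp(4*I*pi/5) 
  chi_4          1             exp(-2*I*pi/5)  exp(-4*I*pi/5)  exp(4*I*pi/5)   exp(2*I*pi/5) 

Spot check: chi_1(3) = zeta_5^(1*3) = zeta_5^3 = exp(-4*I*pi/5).

Reasoning: Z/5Z is abelian, so all 5 irreducible complex representations are 1-dimensional. They are given by chi_k(m) = zeta_5^(k*m) for k = 0,...,4. Row orthogonality: sum_m chi_k(m) conj(chi_l(m)) = 5 * [k = l].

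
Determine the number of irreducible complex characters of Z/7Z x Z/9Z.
63

Justification: The number of irreducible complex representations of a finite group equals its number of conjugacy classes. Z/7Z x Z/9Z is abelian of order 63, so every element is its own conjugacy class: 63 classes, so Z/7Z x Z/9Z (order 63) has exactly 63 irreducible complex representations.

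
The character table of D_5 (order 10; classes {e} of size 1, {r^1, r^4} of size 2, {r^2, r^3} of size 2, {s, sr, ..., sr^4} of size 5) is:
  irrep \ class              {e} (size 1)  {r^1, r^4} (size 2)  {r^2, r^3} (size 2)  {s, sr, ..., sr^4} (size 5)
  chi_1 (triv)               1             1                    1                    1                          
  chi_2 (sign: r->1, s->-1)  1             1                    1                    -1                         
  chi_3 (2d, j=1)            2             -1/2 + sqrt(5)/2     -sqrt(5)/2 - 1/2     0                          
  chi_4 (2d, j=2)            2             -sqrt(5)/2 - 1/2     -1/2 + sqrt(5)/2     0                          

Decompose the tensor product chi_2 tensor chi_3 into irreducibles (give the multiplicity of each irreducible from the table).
chi_2 tensor chi_3 = chi_3 (all other irreducibles have multiplicity 0).

Argument: The character of a tensor product is the pointwise product (chi_2 * chi_3)(C) = chi_2(C) * chi_3(C):
  {e}: (1)*(2), {r^1, r^4}: (1)*(-1/2 + sqrt(5)/2), {r^2, r^3}: (1)*(-sqrt(5)/2 - 1/2), {s, sr, ..., sr^4}: (-1)*(0)
so (chi_2 * chi_3) takes values
  {e} -> 2, {r^1, r^4} -> -1/2 + sqrt(5)/2, {r^2, r^3} -> -sqrt(5)/2 - 1/2, {s, sr, ..., sr^4} -> 0.
Now take the inner product of this character with each irreducible chi from the table, <chi_2*chi_3, chi> = (1/10) sum_C |C| (chi_2*chi_3)(C) conj(chi(C)):
  <chi_2*chi_3, chi_1> = (1/10)[1*(2)*conj(1) + 2*(-1/2 + sqrt(5)/2)*conj(1) + 2*(-sqrt(5)/2 - 1/2)*conj(1) + 5*(0)*conj(1)]
      = (1/10)[(2) + (-1 + sqrt(5)) + (-sqrt(5) - 1) + (0)] = 0/10 = 0
  <chi_2*chi_3, chi_2> = (1/10)[1*(2)*conj(1) + 2*(-1/2 + sqrt(5)/2)*conj(1) + 2*(-sqrt(5)/2 - 1/2)*conj(1) + 5*(0)*conj(-1)]
      = (1/10)[(2) + (-1 + sqrt(5)) + (-sqrt(5) - 1) + (0)] = 0/10 = 0
  <chi_2*chi_3, chi_3> = (1/10)[1*(2)*conj(2) + 2*(-1/2 + sqrt(5)/2)*conj(-1/2 + sqrt(5)/2) + 2*(-sqrt(5)/2 - 1/2)*conj(-sqrt(5)/2 - 1/2) + 5*(0)*conj(0)]
      = (1/10)[(4) + (3 - sqrt(5)) + (sqrt(5) + 3) + (0)] = 10/10 = 1
  <chi_2*chi_3, chi_4> = (1/10)[1*(2)*conj(2) + 2*(-1/2 + sqrt(5)/2)*conj(-sqrt(5)/2 - 1/2) + 2*(-sqrt(5)/2 - 1/2)*conj(-1/2 + sqrt(5)/2) + 5*(0)*conj(0)]
      = (1/10)[(4) + (-2) + (-2) + (0)] = 0/10 = 0
Hence the multiplicities are chi_3: 1. Dimension check: dim(chi_2)*dim(chi_3) = 1*2 = 2 and sum (mult * dim) = 1*2 = 2.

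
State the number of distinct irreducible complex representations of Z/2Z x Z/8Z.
16

Working: The number of irreducible complex representations of a finite group equals its number of conjugacy classes. Z/2Z x Z/8Z is abelian of order 16, so every element is its own conjugacy class: 16 classes, so Z/2Z x Z/8Z (order 16) has exactly 16 irreducible complex representations.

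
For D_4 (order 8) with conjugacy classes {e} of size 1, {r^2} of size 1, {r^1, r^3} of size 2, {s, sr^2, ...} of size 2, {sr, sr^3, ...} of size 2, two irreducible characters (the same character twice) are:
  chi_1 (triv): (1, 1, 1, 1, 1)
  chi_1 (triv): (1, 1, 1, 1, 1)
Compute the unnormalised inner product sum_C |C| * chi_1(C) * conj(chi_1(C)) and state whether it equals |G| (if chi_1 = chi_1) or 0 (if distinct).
Sum = 8 = |G| = 8; so <chi_1, chi_1> = 1 (norm-1 confirms irreducibility).

Derivation: Compute term by term over conjugacy classes (|C| * chi_1(C) * conj(chi_1(C))):
  1*(1)*conj(1) + 1*(1)*conj(1) + 2*(1)*conj(1) + 2*(1)*conj(1) + 2*(1)*conj(1)
  = (1) + (1) + (2) + (2) + (2)
  = 8.
Dividing by |G| = 8 gives 8/8 = 1, matching the row-orthogonality relation <chi_1, chi_1> = [chi_1 = chi_1].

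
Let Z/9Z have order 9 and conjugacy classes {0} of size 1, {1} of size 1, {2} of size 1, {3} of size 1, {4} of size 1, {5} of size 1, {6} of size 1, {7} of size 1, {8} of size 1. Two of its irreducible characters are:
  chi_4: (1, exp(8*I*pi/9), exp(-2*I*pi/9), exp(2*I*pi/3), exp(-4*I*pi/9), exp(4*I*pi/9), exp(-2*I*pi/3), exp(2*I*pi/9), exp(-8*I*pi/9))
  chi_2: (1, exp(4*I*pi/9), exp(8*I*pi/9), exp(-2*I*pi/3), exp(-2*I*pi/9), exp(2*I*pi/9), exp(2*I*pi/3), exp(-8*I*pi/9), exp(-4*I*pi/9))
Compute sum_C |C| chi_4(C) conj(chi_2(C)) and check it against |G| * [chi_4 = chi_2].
Sum = 0; so <chi_4, chi_2> = 0 (distinct irreducibles are orthogonal).

Justification: Compute term by term over conjugacy classes (|C| * chi_4(C) * conj(chi_2(C))):
  1*(1)*conj(1) + 1*(exp(8*I*pi/9))*conj(exp(4*I*pi/9)) + 1*(exp(-2*I*pi/9))*conj(exp(8*I*pi/9)) + 1*(exp(2*I*pi/3))*conj(exp(-2*I*pi/3)) + 1*(exp(-4*I*pi/9))*conj(exp(-2*I*pi/9)) + 1*(exp(4*I*pi/9))*conj(exp(2*I*pi/9)) + 1*(exp(-2*I*pi/3))*conj(exp(2*I*pi/3)) + 1*(exp(2*I*pi/9))*conj(exp(-8*I*pi/9)) + 1*(exp(-8*I*pi/9))*conj(exp(-4*I*pi/9))
  = (1) + (exp(4*I*pi/9)) + (exp(8*I*pi/9)) + (exp(-2*I*pi/3)) + (exp(-2*I*pi/9)) + (exp(2*I*pi/9)) + (exp(2*I*pi/3)) + (exp(-8*I*pi/9)) + (exp(-4*I*pi/9))
  = 0.
(Exp terms are combined using exp(i*s)*conj(exp(i*t)) = exp(i*(s-t)), and sums of them are collapsed using the identity that for every m > 1 the m distinct m-th roots of unity sum to 0, e.g. 1 + exp(2*I*pi/3) + exp(-2*I*pi/3) = 0.)
Dividing by |G| = 9 gives 0/9 = 0, matching the row-orthogonality relation <chi_4, chi_2> = [chi_4 = chi_2].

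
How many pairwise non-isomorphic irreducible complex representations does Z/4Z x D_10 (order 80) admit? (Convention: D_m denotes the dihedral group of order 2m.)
32

Details: The number of irreducible complex representations of a finite group equals its number of conjugacy classes. For a direct product, #classes(G x H) = #classes(G) * #classes(H). Z/4Z has 4 classes (abelian), D_10 has 8 classes, so 4 * 8 = 32, so Z/4Z x D_10 (order 80) has exactly 32 irreducible complex representations.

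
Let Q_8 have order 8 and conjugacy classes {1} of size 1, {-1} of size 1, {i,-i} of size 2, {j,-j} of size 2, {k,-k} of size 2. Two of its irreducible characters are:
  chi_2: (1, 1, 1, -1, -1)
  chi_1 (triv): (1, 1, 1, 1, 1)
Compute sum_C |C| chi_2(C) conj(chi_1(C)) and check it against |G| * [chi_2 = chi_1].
Sum = 0; so <chi_2, chi_1> = 0 (distinct irreducibles are orthogonal).

Reasoning: Compute term by term over conjugacy classes (|C| * chi_2(C) * conj(chi_1(C))):
  1*(1)*conj(1) + 1*(1)*conj(1) + 2*(1)*conj(1) + 2*(-1)*conj(1) + 2*(-1)*conj(1)
  = (1) + (1) + (2) + (-2) + (-2)
  = 0.
Dividing by |G| = 8 gives 0/8 = 0, matching the row-orthogonality relation <chi_2, chi_1> = [chi_2 = chi_1].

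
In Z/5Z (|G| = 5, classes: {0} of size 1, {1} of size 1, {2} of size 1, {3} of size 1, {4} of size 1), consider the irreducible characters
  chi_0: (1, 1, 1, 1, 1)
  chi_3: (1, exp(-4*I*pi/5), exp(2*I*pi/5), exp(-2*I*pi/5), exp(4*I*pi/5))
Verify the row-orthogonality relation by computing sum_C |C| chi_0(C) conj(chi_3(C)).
Sum = 0; so <chi_0, chi_3> = 0 (distinct irreducibles are orthogonal).

Working: Compute term by term over conjugacy classes (|C| * chi_0(C) * conj(chi_3(C))):
  1*(1)*conj(1) + 1*(1)*conj(exp(-4*I*pi/5)) + 1*(1)*conj(exp(2*I*pi/5)) + 1*(1)*conj(exp(-2*I*pi/5)) + 1*(1)*conj(exp(4*I*pi/5))
  = (1) + (exp(4*I*pi/5)) + (exp(-2*I*pi/5)) + (exp(2*I*pi/5)) + (exp(-4*I*pi/5))
  = 0.
(Exp terms are combined using exp(i*s)*conj(exp(i*t)) = exp(i*(s-t)), and sums of them are collapsed using the identity that for every m > 1 the m distinct m-th roots of unity sum to 0, e.g. 1 + exp(2*I*pi/3) + exp(-2*I*pi/3) = 0.)
Dividing by |G| = 5 gives 0/5 = 0, matching the row-orthogonality relation <chi_0, chi_3> = [chi_0 = chi_3].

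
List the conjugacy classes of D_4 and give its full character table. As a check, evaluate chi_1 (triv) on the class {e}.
Conjugacy classes: {e} of size 1, {r^2} of size 1, {r^1, r^3} of size 2, {s, sr^2, ...} of size 2, {sr, sr^3, ...} of size 2.
Character table:
  irrep \ class              {e} (size 1)  {r^2} (size 1)  {r^1, r^3} (size 2)  {s, sr^2, ...} (size 2)  {sr, sr^3, ...} (size 2)
  chi_1 (triv)               1             1               1                    1                        1                       
  chi_2 (sign: r->1, s->-1)  1             1               1                    -1                       -1                      
  chi_3 (r->-1, s->1)        1             1               -1                   1                        -1                      
  chi_4 (r->-1, s->-1)       1             1               -1                   -1                       1                       
  chi_5 (2d, j=1)            2             -2              0                    0                        0                       

Spot check: chi_1 (triv) on {e} = 1.

Argument: D_4 has order 2*4 = 8 with 5 conjugacy classes, hence 5 irreducibles. Sum of squared dims 1 + 1 + 1 + 1 + 4 = 8 = |G|. Linear characters come from the abelianisation; the 2-dimensional irreps have character r^k -> 2*cos(2*pi*j*k/4), reflections -> 0.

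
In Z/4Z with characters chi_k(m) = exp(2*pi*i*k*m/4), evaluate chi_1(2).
chi_1(2) = zeta_4^2 = -1

Solution. chi_1(2) = zeta_4^(1*2) = zeta_4^2. Since zeta_4^4 = 1, this equals zeta_4^2 = exp(2*pi*i*2/4) = -1.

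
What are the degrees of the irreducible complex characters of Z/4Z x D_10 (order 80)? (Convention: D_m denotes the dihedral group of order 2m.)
Dimensions: 1, 1, 1, 1, 1, 1, 1, 1, 1, 1, 1, 1, 1, 1, 1, 1, 2, 2, 2, 2, 2, 2, 2, 2, 2, 2, 2, 2, 2, 2, 2, 2

Solution. There are 32 irreducibles (= number of conjugacy classes). Their dimensions d_i satisfy sum d_i^2 = |G| = 80: 1 + 1 + 1 + 1 + 1 + 1 + 1 + 1 + 1 + 1 + 1 + 1 + 1 + 1 + 1 + 1 + 4 + 4 + 4 + 4 + 4 + 4 + 4 + 4 + 4 + 4 + 4 + 4 + 4 + 4 + 4 + 4 = 80. (For the product with Z/4Z: each of the 4 1-dim characters of Z/4Z tensors with each irrep of D_10, giving 4 copies of each D_10-dimension.)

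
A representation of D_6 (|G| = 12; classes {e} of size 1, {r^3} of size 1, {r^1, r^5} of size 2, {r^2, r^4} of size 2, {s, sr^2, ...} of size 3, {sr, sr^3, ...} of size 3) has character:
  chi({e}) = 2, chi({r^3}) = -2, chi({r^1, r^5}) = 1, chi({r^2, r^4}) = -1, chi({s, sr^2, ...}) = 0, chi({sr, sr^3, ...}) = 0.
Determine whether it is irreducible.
Irreducible: <chi, chi> = 1.

Why: <chi, chi> = (1/|G|) sum_C |C| * |chi(C)|^2 = (1/12)[1*|2|^2 + 1*|-2|^2 + 2*|1|^2 + 2*|-1|^2 + 3*|0|^2 + 3*|0|^2]
  = (1/12)[(4) + (4) + (2) + (2) + (0) + (0)] = 12/12 = 1.
A character is irreducible iff <chi, chi> = 1, so this representation is irreducible.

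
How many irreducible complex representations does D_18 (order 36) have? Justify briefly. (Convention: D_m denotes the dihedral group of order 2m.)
12

The number of irreducible complex representations of a finite group equals its number of conjugacy classes. D_18 has 12 conjugacy classes (n/2 + 3 for n even), so D_18 (order 36) has exactly 12 irreducible complex representations.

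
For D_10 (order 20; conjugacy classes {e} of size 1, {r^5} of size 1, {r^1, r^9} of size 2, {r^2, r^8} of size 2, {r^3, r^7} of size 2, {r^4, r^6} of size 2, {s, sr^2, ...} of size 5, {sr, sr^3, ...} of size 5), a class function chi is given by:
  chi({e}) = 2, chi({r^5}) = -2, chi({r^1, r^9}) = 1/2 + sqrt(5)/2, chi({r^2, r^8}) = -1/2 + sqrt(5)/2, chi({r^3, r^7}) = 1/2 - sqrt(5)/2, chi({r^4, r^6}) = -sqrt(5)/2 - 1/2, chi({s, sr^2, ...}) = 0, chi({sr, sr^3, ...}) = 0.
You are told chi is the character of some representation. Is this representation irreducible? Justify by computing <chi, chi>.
Irreducible: <chi, chi> = 1.

<chi, chi> = (1/|G|) sum_C |C| * |chi(C)|^2 = (1/20)[1*|2|^2 + 1*|-2|^2 + 2*|1/2 + sqrt(5)/2|^2 + 2*|-1/2 + sqrt(5)/2|^2 + 2*|1/2 - sqrt(5)/2|^2 + 2*|-sqrt(5)/2 - 1/2|^2 + 5*|0|^2 + 5*|0|^2]
  = (1/20)[(4) + (4) + (sqrt(5) + 3) + (3 - sqrt(5)) + (3 - sqrt(5)) + (sqrt(5) + 3) + (0) + (0)] = 20/20 = 1.
A character is irreducible iff <chi, chi> = 1, so this representation is irreducible.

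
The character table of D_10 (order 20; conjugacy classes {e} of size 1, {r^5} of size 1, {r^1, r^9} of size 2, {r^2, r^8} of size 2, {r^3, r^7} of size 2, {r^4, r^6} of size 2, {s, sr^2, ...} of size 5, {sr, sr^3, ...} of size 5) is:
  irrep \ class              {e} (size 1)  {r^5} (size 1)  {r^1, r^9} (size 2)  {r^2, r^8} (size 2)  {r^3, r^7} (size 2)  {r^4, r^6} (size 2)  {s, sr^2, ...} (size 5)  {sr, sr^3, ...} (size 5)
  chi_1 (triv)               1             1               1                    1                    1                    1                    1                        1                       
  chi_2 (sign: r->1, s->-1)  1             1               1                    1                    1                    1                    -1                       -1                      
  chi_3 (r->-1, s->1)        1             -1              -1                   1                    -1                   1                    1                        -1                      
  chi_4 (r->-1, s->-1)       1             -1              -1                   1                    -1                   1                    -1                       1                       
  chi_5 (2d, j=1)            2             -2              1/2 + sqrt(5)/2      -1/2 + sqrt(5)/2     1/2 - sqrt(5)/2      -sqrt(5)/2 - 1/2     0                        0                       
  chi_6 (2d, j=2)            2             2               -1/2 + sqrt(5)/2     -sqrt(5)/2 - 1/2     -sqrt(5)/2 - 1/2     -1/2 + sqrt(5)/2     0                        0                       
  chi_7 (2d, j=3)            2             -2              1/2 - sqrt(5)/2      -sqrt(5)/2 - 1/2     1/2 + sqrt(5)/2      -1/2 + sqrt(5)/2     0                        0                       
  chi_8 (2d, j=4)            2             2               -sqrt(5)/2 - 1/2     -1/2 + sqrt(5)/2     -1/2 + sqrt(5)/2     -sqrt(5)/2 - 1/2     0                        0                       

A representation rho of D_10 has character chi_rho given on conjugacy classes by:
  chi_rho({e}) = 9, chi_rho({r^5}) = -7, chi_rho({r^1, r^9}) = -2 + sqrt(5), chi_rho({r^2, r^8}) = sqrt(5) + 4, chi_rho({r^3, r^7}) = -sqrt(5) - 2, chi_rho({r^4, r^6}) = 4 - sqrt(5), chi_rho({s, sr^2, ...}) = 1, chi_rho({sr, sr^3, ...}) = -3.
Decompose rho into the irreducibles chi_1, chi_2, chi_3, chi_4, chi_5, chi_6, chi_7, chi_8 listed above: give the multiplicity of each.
Multiplicities: chi_1: 0, chi_2: 1, chi_3: 3, chi_4: 1, chi_5: 2, chi_6: 0, chi_7: 0, chi_8: 0.

Reasoning: Use <chi_rho, chi> = (1/|G|) sum_C |C| * chi_rho(C) * conj(chi(C)) with |G| = 20 for each irreducible chi in the table:
  <chi_rho, chi_1> = (1/20)[1*(9)*conj(1) + 1*(-7)*conj(1) + 2*(-2 + sqrt(5))*conj(1) + 2*(sqrt(5) + 4)*conj(1) + 2*(-sqrt(5) - 2)*conj(1) + 2*(4 - sqrt(5))*conj(1) + 5*(1)*conj(1) + 5*(-3)*conj(1)]
      = (1/20)[(9) + (-7) + (-4 + 2*sqrt(5)) + (2*sqrt(5) + 8) + (-2*sqrt(5) - 4) + (8 - 2*sqrt(5)) + (5) + (-15)] = 0/20 = 0
  <chi_rho, chi_2> = (1/20)[1*(9)*conj(1) + 1*(-7)*conj(1) + 2*(-2 + sqrt(5))*conj(1) + 2*(sqrt(5) + 4)*conj(1) + 2*(-sqrt(5) - 2)*conj(1) + 2*(4 - sqrt(5))*conj(1) + 5*(1)*conj(-1) + 5*(-3)*conj(-1)]
      = (1/20)[(9) + (-7) + (-4 + 2*sqrt(5)) + (2*sqrt(5) + 8) + (-2*sqrt(5) - 4) + (8 - 2*sqrt(5)) + (-5) + (15)] = 20/20 = 1
  <chi_rho, chi_3> = (1/20)[1*(9)*conj(1) + 1*(-7)*conj(-1) + 2*(-2 + sqrt(5))*conj(-1) + 2*(sqrt(5) + 4)*conj(1) + 2*(-sqrt(5) - 2)*conj(-1) + 2*(4 - sqrt(5))*conj(1) + 5*(1)*conj(1) + 5*(-3)*conj(-1)]
      = (1/20)[(9) + (7) + (4 - 2*sqrt(5)) + (2*sqrt(5) + 8) + (4 + 2*sqrt(5)) + (8 - 2*sqrt(5)) + (5) + (15)] = 60/20 = 3
  <chi_rho, chi_4> = (1/20)[1*(9)*conj(1) + 1*(-7)*conj(-1) + 2*(-2 + sqrt(5))*conj(-1) + 2*(sqrt(5) + 4)*conj(1) + 2*(-sqrt(5) - 2)*conj(-1) + 2*(4 - sqrt(5))*conj(1) + 5*(1)*conj(-1) + 5*(-3)*conj(1)]
      = (1/20)[(9) + (7) + (4 - 2*sqrt(5)) + (2*sqrt(5) + 8) + (4 + 2*sqrt(5)) + (8 - 2*sqrt(5)) + (-5) + (-15)] = 20/20 = 1
  <chi_rho, chi_5> = (1/20)[1*(9)*conj(2) + 1*(-7)*conj(-2) + 2*(-2 + sqrt(5))*conj(1/2 + sqrt(5)/2) + 2*(sqrt(5) + 4)*conj(-1/2 + sqrt(5)/2) + 2*(-sqrt(5) - 2)*conj(1/2 - sqrt(5)/2) + 2*(4 - sqrt(5))*conj(-sqrt(5)/2 - 1/2) + 5*(1)*conj(0) + 5*(-3)*conj(0)]
      = (1/20)[(18) + (14) + (3 - sqrt(5)) + (1 + 3*sqrt(5)) + (sqrt(5) + 3) + (1 - 3*sqrt(5)) + (0) + (0)] = 40/20 = 2
  <chi_rho, chi_6> = (1/20)[1*(9)*conj(2) + 1*(-7)*conj(2) + 2*(-2 + sqrt(5))*conj(-1/2 + sqrt(5)/2) + 2*(sqrt(5) + 4)*conj(-sqrt(5)/2 - 1/2) + 2*(-sqrt(5) - 2)*conj(-sqrt(5)/2 - 1/2) + 2*(4 - sqrt(5))*conj(-1/2 + sqrt(5)/2) + 5*(1)*conj(0) + 5*(-3)*conj(0)]
      = (1/20)[(18) + (-14) + (7 - 3*sqrt(5)) + (-5*sqrt(5) - 9) + (3*sqrt(5) + 7) + (-9 + 5*sqrt(5)) + (0) + (0)] = 0/20 = 0
  <chi_rho, chi_7> = (1/20)[1*(9)*conj(2) + 1*(-7)*conj(-2) + 2*(-2 + sqrt(5))*conj(1/2 - sqrt(5)/2) + 2*(sqrt(5) + 4)*conj(-sqrt(5)/2 - 1/2) + 2*(-sqrt(5) - 2)*conj(1/2 + sqrt(5)/2) + 2*(4 - sqrt(5))*conj(-1/2 + sqrt(5)/2) + 5*(1)*conj(0) + 5*(-3)*conj(0)]
      = (1/20)[(18) + (14) + (-7 + 3*sqrt(5)) + (-5*sqrt(5) - 9) + (-7 - 3*sqrt(5)) + (-9 + 5*sqrt(5)) + (0) + (0)] = 0/20 = 0
  <chi_rho, chi_8> = (1/20)[1*(9)*conj(2) + 1*(-7)*conj(2) + 2*(-2 + sqrt(5))*conj(-sqrt(5)/2 - 1/2) + 2*(sqrt(5) + 4)*conj(-1/2 + sqrt(5)/2) + 2*(-sqrt(5) - 2)*conj(-1/2 + sqrt(5)/2) + 2*(4 - sqrt(5))*conj(-sqrt(5)/2 - 1/2) + 5*(1)*conj(0) + 5*(-3)*conj(0)]
      = (1/20)[(18) + (-14) + (-3 + sqrt(5)) + (1 + 3*sqrt(5)) + (-3 - sqrt(5)) + (1 - 3*sqrt(5)) + (0) + (0)] = 0/20 = 0
Dimension check: dim(rho) = sum (mult * dim) = 0*1 + 1*1 + 3*1 + 1*1 + 2*2 + 0*2 + 0*2 + 0*2 = 9 = chi_rho(e) = 9.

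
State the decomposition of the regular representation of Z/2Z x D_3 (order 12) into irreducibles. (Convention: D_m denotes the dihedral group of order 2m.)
Each irreducible V_i of dimension d_i appears with multiplicity d_i, i.e. rho_reg = (direct sum over all irreducibles V_i) d_i V_i. The irreducible dimensions for Z/2Z x D_3 are 1, 1, 1, 1, 2, 2: 4 irreducibles of dimension 1, each with multiplicity 1; 2 irreducibles of dimension 2, each with multiplicity 2. Total dimension 4*1*1 + 2*2*2 = 12 = |G|.

Details: General theorem: in the regular representation of a finite group G, each irreducible appears with multiplicity equal to its dimension. Check: dim(rho_reg) = sum d_i^2 = 1 + 1 + 1 + 1 + 4 + 4 = 12 = |G|.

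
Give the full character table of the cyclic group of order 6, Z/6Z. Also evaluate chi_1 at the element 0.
Character table of Z/6Z (irreps indexed chi_0,...,chi_5 with chi_k(m) = zeta_6^(k*m), zeta_6 = exp(2*pi*i/6)):
  irrep \ class  {0} (size 1)  {1} (size 1)    {2} (size 1)    {3} (size 1)  {4} (size 1)    {5} (size 1)  
  chi_0          1             1               1               1             1               1             
  chi_1          1             exp(I*pi/3)     exp(2*I*pi/3)   -1            exp(-2*I*pi/3)  exp(-I*pi/3)  
  chi_2          1             exp(2*I*pi/3)   exp(-2*I*pi/3)  1             exp(2*I*pi/3)   exp(-2*I*pi/3)
  chi_3          1             -1              1               -1            1               -1            
  chi_4          1             exp(-2*I*pi/3)  exp(2*I*pi/3)   1             exp(-2*I*pi/3)  exp(2*I*pi/3) 
  chi_5          1             exp(-I*pi/3)    exp(-2*I*pi/3)  -1            exp(2*I*pi/3)   exp(I*pi/3)   

Spot check: chi_1(0) = zeta_6^(1*0) = zeta_6^0 = 1.

Z/6Z is abelian, so all 6 irreducible complex representations are 1-dimensional. They are given by chi_k(m) = zeta_6^(k*m) for k = 0,...,5. Row orthogonality: sum_m chi_k(m) conj(chi_l(m)) = 6 * [k = l].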